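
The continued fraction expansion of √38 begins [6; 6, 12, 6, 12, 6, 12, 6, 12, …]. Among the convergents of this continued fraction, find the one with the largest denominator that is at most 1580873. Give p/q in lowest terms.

a_0 = 6: 6/1  (≤ bound)
a_1 = 6: 37/6  (≤ bound)
a_2 = 12: 450/73  (≤ bound)
a_3 = 6: 2737/444  (≤ bound)
a_4 = 12: 33294/5401  (≤ bound)
a_5 = 6: 202501/32850  (≤ bound)
a_6 = 12: 2463306/399601  (≤ bound)
a_7 = 6: 14982337/2430456  (> 1580873, stop)

2463306/399601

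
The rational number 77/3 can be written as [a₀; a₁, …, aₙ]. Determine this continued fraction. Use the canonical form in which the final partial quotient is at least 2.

77 ÷ 3 → quotient 25, remainder 2
3 ÷ 2 → quotient 1, remainder 1
2 ÷ 1 → quotient 2, remainder 0

[25; 1, 2]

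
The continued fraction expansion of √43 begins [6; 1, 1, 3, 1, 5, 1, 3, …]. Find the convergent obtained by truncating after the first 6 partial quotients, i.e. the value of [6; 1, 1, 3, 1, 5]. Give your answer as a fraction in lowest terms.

341/52

Use the convergent recurrence hₖ = aₖ·hₖ₋₁ + hₖ₋₂ (and likewise for the denominators kₖ):
a_0 = 6: 6/1
a_1 = 1: 7/1
a_2 = 1: 13/2
a_3 = 3: 46/7
a_4 = 1: 59/9
a_5 = 5: 341/52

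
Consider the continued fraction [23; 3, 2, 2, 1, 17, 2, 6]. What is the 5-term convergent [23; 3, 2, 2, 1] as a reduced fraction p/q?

559/24

Work from the innermost term outward:
Start with 1.
2 + 1/(1/1) = 2 + 1/1 = 3/1
2 + 1/(3/1) = 2 + 1/3 = 7/3
3 + 1/(7/3) = 3 + 3/7 = 24/7
23 + 1/(24/7) = 23 + 7/24 = 559/24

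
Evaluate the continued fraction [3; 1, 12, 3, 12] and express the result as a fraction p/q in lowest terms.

Start with 12.
3 + 1/(12/1) = 3 + 1/12 = 37/12
12 + 1/(37/12) = 12 + 12/37 = 456/37
1 + 1/(456/37) = 1 + 37/456 = 493/456
3 + 1/(493/456) = 3 + 456/493 = 1935/493

1935/493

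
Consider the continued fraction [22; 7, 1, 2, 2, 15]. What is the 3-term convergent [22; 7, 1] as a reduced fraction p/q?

177/8

Start with 1.
7 + 1/(1/1) = 7 + 1/1 = 8/1
22 + 1/(8/1) = 22 + 1/8 = 177/8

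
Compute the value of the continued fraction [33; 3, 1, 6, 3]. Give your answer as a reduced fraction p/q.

Start with 3.
6 + 1/(3/1) = 6 + 1/3 = 19/3
1 + 1/(19/3) = 1 + 3/19 = 22/19
3 + 1/(22/19) = 3 + 19/22 = 85/22
33 + 1/(85/22) = 33 + 22/85 = 2827/85

2827/85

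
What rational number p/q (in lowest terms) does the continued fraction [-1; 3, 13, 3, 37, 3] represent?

-9377/13896

Compute successive convergents:
a_0 = -1: -1/1
a_1 = 3: -2/3
a_2 = 13: -27/40
a_3 = 3: -83/123
a_4 = 37: -3098/4591
a_5 = 3: -9377/13896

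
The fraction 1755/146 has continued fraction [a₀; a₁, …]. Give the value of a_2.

Repeatedly divide and take the remainder:
1755 ÷ 146 → quotient 12, remainder 3
146 ÷ 3 → quotient 48, remainder 2
3 ÷ 2 → quotient 1, remainder 1

1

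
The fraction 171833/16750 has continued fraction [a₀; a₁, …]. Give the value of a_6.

21

171833 ÷ 16750 → quotient 10, remainder 4333
16750 ÷ 4333 → quotient 3, remainder 3751
4333 ÷ 3751 → quotient 1, remainder 582
3751 ÷ 582 → quotient 6, remainder 259
582 ÷ 259 → quotient 2, remainder 64
259 ÷ 64 → quotient 4, remainder 3
64 ÷ 3 → quotient 21, remainder 1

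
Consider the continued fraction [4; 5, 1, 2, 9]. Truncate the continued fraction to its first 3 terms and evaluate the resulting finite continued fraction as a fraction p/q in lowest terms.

25/6

Use the convergent recurrence hₖ = aₖ·hₖ₋₁ + hₖ₋₂ (and likewise for the denominators kₖ):
a_0 = 4: 4/1
a_1 = 5: 21/5
a_2 = 1: 25/6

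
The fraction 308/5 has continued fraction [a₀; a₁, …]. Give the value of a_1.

308 ÷ 5 → quotient 61, remainder 3
5 ÷ 3 → quotient 1, remainder 2

1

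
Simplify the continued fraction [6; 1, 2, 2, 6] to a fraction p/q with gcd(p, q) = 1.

a_0 = 6: 6/1
a_1 = 1: 7/1
a_2 = 2: 20/3
a_3 = 2: 47/7
a_4 = 6: 302/45

302/45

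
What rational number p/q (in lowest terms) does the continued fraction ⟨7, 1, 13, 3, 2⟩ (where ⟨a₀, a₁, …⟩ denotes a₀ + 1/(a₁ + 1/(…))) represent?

Work from the innermost term outward:
Start with 2.
3 + 1/(2/1) = 3 + 1/2 = 7/2
13 + 1/(7/2) = 13 + 2/7 = 93/7
1 + 1/(93/7) = 1 + 7/93 = 100/93
7 + 1/(100/93) = 7 + 93/100 = 793/100

793/100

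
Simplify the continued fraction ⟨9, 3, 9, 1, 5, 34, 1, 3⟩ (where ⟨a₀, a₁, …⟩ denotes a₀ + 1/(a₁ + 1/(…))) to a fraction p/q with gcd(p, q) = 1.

Starting at the tail and folding back:
Start with 3.
1 + 1/(3/1) = 1 + 1/3 = 4/3
34 + 1/(4/3) = 34 + 3/4 = 139/4
5 + 1/(139/4) = 5 + 4/139 = 699/139
1 + 1/(699/139) = 1 + 139/699 = 838/699
9 + 1/(838/699) = 9 + 699/838 = 8241/838
3 + 1/(8241/838) = 3 + 838/8241 = 25561/8241
9 + 1/(25561/8241) = 9 + 8241/25561 = 238290/25561

238290/25561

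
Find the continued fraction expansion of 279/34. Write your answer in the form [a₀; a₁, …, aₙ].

[8; 4, 1, 6]

⌊279/34⌋ = 8, remainder 7
⌊34/7⌋ = 4, remainder 6
⌊7/6⌋ = 1, remainder 1
⌊6/1⌋ = 6, remainder 0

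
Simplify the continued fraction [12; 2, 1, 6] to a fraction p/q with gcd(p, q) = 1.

247/20

a_0 = 12: 12/1
a_1 = 2: 25/2
a_2 = 1: 37/3
a_3 = 6: 247/20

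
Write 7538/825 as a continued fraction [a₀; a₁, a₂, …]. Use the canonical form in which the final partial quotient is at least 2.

Repeatedly divide and take the remainder:
7538 ÷ 825 → quotient 9, remainder 113
825 ÷ 113 → quotient 7, remainder 34
113 ÷ 34 → quotient 3, remainder 11
34 ÷ 11 → quotient 3, remainder 1
11 ÷ 1 → quotient 11, remainder 0

[9; 7, 3, 3, 11]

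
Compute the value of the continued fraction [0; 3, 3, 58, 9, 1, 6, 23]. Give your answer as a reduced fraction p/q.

Start with 23.
6 + 1/(23/1) = 6 + 1/23 = 139/23
1 + 1/(139/23) = 1 + 23/139 = 162/139
9 + 1/(162/139) = 9 + 139/162 = 1597/162
58 + 1/(1597/162) = 58 + 162/1597 = 92788/1597
3 + 1/(92788/1597) = 3 + 1597/92788 = 279961/92788
3 + 1/(279961/92788) = 3 + 92788/279961 = 932671/279961
0 + 1/(932671/279961) = 0 + 279961/932671 = 279961/932671

279961/932671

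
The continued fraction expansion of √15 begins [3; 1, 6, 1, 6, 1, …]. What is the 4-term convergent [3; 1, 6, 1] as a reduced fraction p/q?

a_0 = 3: 3/1
a_1 = 1: 4/1
a_2 = 6: 27/7
a_3 = 1: 31/8

31/8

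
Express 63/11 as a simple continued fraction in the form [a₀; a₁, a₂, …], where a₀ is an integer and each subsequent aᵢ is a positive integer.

[5; 1, 2, 1, 2]

63 = 5·11 + 8, so a_0 = 5
11 = 1·8 + 3, so a_1 = 1
8 = 2·3 + 2, so a_2 = 2
3 = 1·2 + 1, so a_3 = 1
2 = 2·1 + 0, so a_4 = 2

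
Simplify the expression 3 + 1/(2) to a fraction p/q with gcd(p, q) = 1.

Start with 2.
3 + 1/(2/1) = 3 + 1/2 = 7/2

7/2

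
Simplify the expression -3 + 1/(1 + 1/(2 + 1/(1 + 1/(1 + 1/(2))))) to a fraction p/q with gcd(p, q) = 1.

a_0 = -3: -3/1
a_1 = 1: -2/1
a_2 = 2: -7/3
a_3 = 1: -9/4
a_4 = 1: -16/7
a_5 = 2: -41/18

-41/18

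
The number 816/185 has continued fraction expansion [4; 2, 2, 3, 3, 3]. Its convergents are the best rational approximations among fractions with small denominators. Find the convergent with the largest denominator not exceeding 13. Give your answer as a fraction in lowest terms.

a_0 = 4: 4/1  (≤ bound)
a_1 = 2: 9/2  (≤ bound)
a_2 = 2: 22/5  (≤ bound)
a_3 = 3: 75/17  (> 13, stop)

22/5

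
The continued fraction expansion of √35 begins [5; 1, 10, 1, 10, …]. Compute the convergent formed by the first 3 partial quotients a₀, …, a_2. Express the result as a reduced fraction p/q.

Build up convergents one term at a time:
a_0 = 5: 5/1
a_1 = 1: 6/1
a_2 = 10: 65/11

65/11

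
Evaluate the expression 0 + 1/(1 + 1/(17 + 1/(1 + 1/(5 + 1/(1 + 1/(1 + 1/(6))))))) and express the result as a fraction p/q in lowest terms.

1517/1602

Compute successive convergents:
a_0 = 0: 0/1
a_1 = 1: 1/1
a_2 = 17: 17/18
a_3 = 1: 18/19
a_4 = 5: 107/113
a_5 = 1: 125/132
a_6 = 1: 232/245
a_7 = 6: 1517/1602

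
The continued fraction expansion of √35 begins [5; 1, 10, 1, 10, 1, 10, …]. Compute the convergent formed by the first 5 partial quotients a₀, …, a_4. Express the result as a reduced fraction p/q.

Build up convergents one term at a time:
a_0 = 5: 5/1
a_1 = 1: 6/1
a_2 = 10: 65/11
a_3 = 1: 71/12
a_4 = 10: 775/131

775/131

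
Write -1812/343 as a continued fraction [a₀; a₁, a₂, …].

-1812 ÷ 343 → quotient -6, remainder 246
343 ÷ 246 → quotient 1, remainder 97
246 ÷ 97 → quotient 2, remainder 52
97 ÷ 52 → quotient 1, remainder 45
52 ÷ 45 → quotient 1, remainder 7
45 ÷ 7 → quotient 6, remainder 3
7 ÷ 3 → quotient 2, remainder 1
3 ÷ 1 → quotient 3, remainder 0

[-6; 1, 2, 1, 1, 6, 2, 3]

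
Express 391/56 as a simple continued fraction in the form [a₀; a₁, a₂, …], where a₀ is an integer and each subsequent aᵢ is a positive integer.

Apply division with remainder until the remainder is 0:
391 ÷ 56 → quotient 6, remainder 55
56 ÷ 55 → quotient 1, remainder 1
55 ÷ 1 → quotient 55, remainder 0

[6; 1, 55]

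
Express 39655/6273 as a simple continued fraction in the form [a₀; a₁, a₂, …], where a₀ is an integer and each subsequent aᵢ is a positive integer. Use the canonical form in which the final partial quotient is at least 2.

[6; 3, 9, 11, 1, 2, 6]

39655 = 6·6273 + 2017, so a_0 = 6
6273 = 3·2017 + 222, so a_1 = 3
2017 = 9·222 + 19, so a_2 = 9
222 = 11·19 + 13, so a_3 = 11
19 = 1·13 + 6, so a_4 = 1
13 = 2·6 + 1, so a_5 = 2
6 = 6·1 + 0, so a_6 = 6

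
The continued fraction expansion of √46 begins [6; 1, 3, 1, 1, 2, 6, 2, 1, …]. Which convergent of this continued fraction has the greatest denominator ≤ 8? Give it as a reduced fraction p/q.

34/5

List convergents until the denominator exceeds the bound:
a_0 = 6: 6/1  (≤ bound)
a_1 = 1: 7/1  (≤ bound)
a_2 = 3: 27/4  (≤ bound)
a_3 = 1: 34/5  (≤ bound)
a_4 = 1: 61/9  (> 8, stop)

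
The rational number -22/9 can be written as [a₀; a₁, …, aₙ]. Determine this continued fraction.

Apply division with remainder until the remainder is 0:
-22 ÷ 9 → quotient -3, remainder 5
9 ÷ 5 → quotient 1, remainder 4
5 ÷ 4 → quotient 1, remainder 1
4 ÷ 1 → quotient 4, remainder 0

[-3; 1, 1, 4]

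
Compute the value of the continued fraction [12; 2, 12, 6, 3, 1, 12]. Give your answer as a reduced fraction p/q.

100803/8077

a_0 = 12: 12/1
a_1 = 2: 25/2
a_2 = 12: 312/25
a_3 = 6: 1897/152
a_4 = 3: 6003/481
a_5 = 1: 7900/633
a_6 = 12: 100803/8077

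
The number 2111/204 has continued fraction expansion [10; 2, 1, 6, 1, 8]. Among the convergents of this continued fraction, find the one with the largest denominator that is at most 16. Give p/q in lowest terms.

31/3

a_0 = 10: 10/1  (≤ bound)
a_1 = 2: 21/2  (≤ bound)
a_2 = 1: 31/3  (≤ bound)
a_3 = 6: 207/20  (> 16, stop)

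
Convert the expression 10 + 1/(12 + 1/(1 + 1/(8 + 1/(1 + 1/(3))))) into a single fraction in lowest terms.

5069/503

Compute successive convergents:
a_0 = 10: 10/1
a_1 = 12: 121/12
a_2 = 1: 131/13
a_3 = 8: 1169/116
a_4 = 1: 1300/129
a_5 = 3: 5069/503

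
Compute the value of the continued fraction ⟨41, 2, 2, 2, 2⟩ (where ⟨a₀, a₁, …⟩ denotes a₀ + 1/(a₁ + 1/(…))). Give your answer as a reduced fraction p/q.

Compute successive convergents:
a_0 = 41: 41/1
a_1 = 2: 83/2
a_2 = 2: 207/5
a_3 = 2: 497/12
a_4 = 2: 1201/29

1201/29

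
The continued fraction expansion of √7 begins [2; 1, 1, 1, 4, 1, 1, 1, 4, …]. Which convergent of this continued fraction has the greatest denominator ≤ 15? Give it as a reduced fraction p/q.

37/14

a_0 = 2: 2/1  (≤ bound)
a_1 = 1: 3/1  (≤ bound)
a_2 = 1: 5/2  (≤ bound)
a_3 = 1: 8/3  (≤ bound)
a_4 = 4: 37/14  (≤ bound)
a_5 = 1: 45/17  (> 15, stop)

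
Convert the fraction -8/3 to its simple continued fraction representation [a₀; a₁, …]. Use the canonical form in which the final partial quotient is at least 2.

[-3; 3]

-8 ÷ 3 → quotient -3, remainder 1
3 ÷ 1 → quotient 3, remainder 0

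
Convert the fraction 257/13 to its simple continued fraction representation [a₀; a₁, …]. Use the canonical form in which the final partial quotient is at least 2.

257 ÷ 13 → quotient 19, remainder 10
13 ÷ 10 → quotient 1, remainder 3
10 ÷ 3 → quotient 3, remainder 1
3 ÷ 1 → quotient 3, remainder 0

[19; 1, 3, 3]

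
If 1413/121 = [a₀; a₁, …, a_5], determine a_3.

1413 = 11·121 + 82, so a_0 = 11
121 = 1·82 + 39, so a_1 = 1
82 = 2·39 + 4, so a_2 = 2
39 = 9·4 + 3, so a_3 = 9

9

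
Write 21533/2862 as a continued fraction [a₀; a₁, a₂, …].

[7; 1, 1, 10, 45, 3]

⌊21533/2862⌋ = 7, remainder 1499
⌊2862/1499⌋ = 1, remainder 1363
⌊1499/1363⌋ = 1, remainder 136
⌊1363/136⌋ = 10, remainder 3
⌊136/3⌋ = 45, remainder 1
⌊3/1⌋ = 3, remainder 0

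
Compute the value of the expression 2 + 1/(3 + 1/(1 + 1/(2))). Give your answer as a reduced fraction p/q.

25/11

a_0 = 2: 2/1
a_1 = 3: 7/3
a_2 = 1: 9/4
a_3 = 2: 25/11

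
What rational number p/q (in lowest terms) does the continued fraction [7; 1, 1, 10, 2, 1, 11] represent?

Work from the innermost term outward:
Start with 11.
1 + 1/(11/1) = 1 + 1/11 = 12/11
2 + 1/(12/11) = 2 + 11/12 = 35/12
10 + 1/(35/12) = 10 + 12/35 = 362/35
1 + 1/(362/35) = 1 + 35/362 = 397/362
1 + 1/(397/362) = 1 + 362/397 = 759/397
7 + 1/(759/397) = 7 + 397/759 = 5710/759

5710/759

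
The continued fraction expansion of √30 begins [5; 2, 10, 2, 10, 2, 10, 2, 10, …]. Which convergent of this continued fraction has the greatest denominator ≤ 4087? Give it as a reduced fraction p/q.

List convergents until the denominator exceeds the bound:
a_0 = 5: 5/1  (≤ bound)
a_1 = 2: 11/2  (≤ bound)
a_2 = 10: 115/21  (≤ bound)
a_3 = 2: 241/44  (≤ bound)
a_4 = 10: 2525/461  (≤ bound)
a_5 = 2: 5291/966  (≤ bound)
a_6 = 10: 55435/10121  (> 4087, stop)

5291/966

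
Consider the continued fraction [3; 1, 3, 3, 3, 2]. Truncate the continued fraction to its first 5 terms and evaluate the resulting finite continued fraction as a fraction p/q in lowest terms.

Build up convergents one term at a time:
a_0 = 3: 3/1
a_1 = 1: 4/1
a_2 = 3: 15/4
a_3 = 3: 49/13
a_4 = 3: 162/43

162/43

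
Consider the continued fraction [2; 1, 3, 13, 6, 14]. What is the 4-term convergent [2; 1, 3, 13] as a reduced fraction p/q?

Start with 13.
3 + 1/(13/1) = 3 + 1/13 = 40/13
1 + 1/(40/13) = 1 + 13/40 = 53/40
2 + 1/(53/40) = 2 + 40/53 = 146/53

146/53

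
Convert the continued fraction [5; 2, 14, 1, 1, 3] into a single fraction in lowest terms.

1157/211

Compute successive convergents:
a_0 = 5: 5/1
a_1 = 2: 11/2
a_2 = 14: 159/29
a_3 = 1: 170/31
a_4 = 1: 329/60
a_5 = 3: 1157/211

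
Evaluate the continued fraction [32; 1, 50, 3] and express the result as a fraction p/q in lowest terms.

Start with 3.
50 + 1/(3/1) = 50 + 1/3 = 151/3
1 + 1/(151/3) = 1 + 3/151 = 154/151
32 + 1/(154/151) = 32 + 151/154 = 5079/154

5079/154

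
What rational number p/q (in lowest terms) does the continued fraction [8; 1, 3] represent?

35/4

Start with 3.
1 + 1/(3/1) = 1 + 1/3 = 4/3
8 + 1/(4/3) = 8 + 3/4 = 35/4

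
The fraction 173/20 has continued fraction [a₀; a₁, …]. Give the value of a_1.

1

Apply division with remainder until the remainder is 0:
173 = 8·20 + 13, so a_0 = 8
20 = 1·13 + 7, so a_1 = 1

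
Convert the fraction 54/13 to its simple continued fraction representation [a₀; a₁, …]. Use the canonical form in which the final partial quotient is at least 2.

[4; 6, 2]

Apply division with remainder until the remainder is 0:
54 ÷ 13 → quotient 4, remainder 2
13 ÷ 2 → quotient 6, remainder 1
2 ÷ 1 → quotient 2, remainder 0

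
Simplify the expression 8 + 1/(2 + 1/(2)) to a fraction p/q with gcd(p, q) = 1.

42/5

a_0 = 8: 8/1
a_1 = 2: 17/2
a_2 = 2: 42/5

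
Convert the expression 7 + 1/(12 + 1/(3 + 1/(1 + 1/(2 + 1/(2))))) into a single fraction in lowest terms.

2259/319

a_0 = 7: 7/1
a_1 = 12: 85/12
a_2 = 3: 262/37
a_3 = 1: 347/49
a_4 = 2: 956/135
a_5 = 2: 2259/319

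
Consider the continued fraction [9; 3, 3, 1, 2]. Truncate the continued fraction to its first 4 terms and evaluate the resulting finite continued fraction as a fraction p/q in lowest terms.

Work from the innermost term outward:
Start with 1.
3 + 1/(1/1) = 3 + 1/1 = 4/1
3 + 1/(4/1) = 3 + 1/4 = 13/4
9 + 1/(13/4) = 9 + 4/13 = 121/13

121/13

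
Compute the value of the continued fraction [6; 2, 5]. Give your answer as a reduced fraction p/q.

71/11

a_0 = 6: 6/1
a_1 = 2: 13/2
a_2 = 5: 71/11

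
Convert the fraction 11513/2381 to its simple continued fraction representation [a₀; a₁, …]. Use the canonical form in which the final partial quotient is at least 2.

Apply division with remainder until the remainder is 0:
11513 = 4·2381 + 1989, so a_0 = 4
2381 = 1·1989 + 392, so a_1 = 1
1989 = 5·392 + 29, so a_2 = 5
392 = 13·29 + 15, so a_3 = 13
29 = 1·15 + 14, so a_4 = 1
15 = 1·14 + 1, so a_5 = 1
14 = 14·1 + 0, so a_6 = 14

[4; 1, 5, 13, 1, 1, 14]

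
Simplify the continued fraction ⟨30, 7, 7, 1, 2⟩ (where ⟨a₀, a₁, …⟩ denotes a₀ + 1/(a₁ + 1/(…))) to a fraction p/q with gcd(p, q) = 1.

Start with 2.
1 + 1/(2/1) = 1 + 1/2 = 3/2
7 + 1/(3/2) = 7 + 2/3 = 23/3
7 + 1/(23/3) = 7 + 3/23 = 164/23
30 + 1/(164/23) = 30 + 23/164 = 4943/164

4943/164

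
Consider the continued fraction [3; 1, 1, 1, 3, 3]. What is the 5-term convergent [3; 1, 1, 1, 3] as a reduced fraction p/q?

40/11

Build up convergents one term at a time:
a_0 = 3: 3/1
a_1 = 1: 4/1
a_2 = 1: 7/2
a_3 = 1: 11/3
a_4 = 3: 40/11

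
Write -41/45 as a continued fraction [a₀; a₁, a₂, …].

[-1; 11, 4]

-41 = -1·45 + 4, so a_0 = -1
45 = 11·4 + 1, so a_1 = 11
4 = 4·1 + 0, so a_2 = 4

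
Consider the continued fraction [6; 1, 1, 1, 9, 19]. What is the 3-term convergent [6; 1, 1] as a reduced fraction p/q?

Use the convergent recurrence hₖ = aₖ·hₖ₋₁ + hₖ₋₂ (and likewise for the denominators kₖ):
a_0 = 6: 6/1
a_1 = 1: 7/1
a_2 = 1: 13/2

13/2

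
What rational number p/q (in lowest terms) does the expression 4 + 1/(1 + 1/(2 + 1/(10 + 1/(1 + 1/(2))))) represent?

463/99

a_0 = 4: 4/1
a_1 = 1: 5/1
a_2 = 2: 14/3
a_3 = 10: 145/31
a_4 = 1: 159/34
a_5 = 2: 463/99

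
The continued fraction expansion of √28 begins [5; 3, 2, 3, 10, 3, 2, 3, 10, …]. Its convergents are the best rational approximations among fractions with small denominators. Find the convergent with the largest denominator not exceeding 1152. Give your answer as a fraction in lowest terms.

4048/765

List convergents until the denominator exceeds the bound:
a_0 = 5: 5/1  (≤ bound)
a_1 = 3: 16/3  (≤ bound)
a_2 = 2: 37/7  (≤ bound)
a_3 = 3: 127/24  (≤ bound)
a_4 = 10: 1307/247  (≤ bound)
a_5 = 3: 4048/765  (≤ bound)
a_6 = 2: 9403/1777  (> 1152, stop)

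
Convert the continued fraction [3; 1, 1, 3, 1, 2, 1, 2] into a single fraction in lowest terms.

331/93

Work from the innermost term outward:
Start with 2.
1 + 1/(2/1) = 1 + 1/2 = 3/2
2 + 1/(3/2) = 2 + 2/3 = 8/3
1 + 1/(8/3) = 1 + 3/8 = 11/8
3 + 1/(11/8) = 3 + 8/11 = 41/11
1 + 1/(41/11) = 1 + 11/41 = 52/41
1 + 1/(52/41) = 1 + 41/52 = 93/52
3 + 1/(93/52) = 3 + 52/93 = 331/93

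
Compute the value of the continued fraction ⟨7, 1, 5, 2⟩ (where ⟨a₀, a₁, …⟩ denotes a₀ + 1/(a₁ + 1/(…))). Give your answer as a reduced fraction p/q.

Start with 2.
5 + 1/(2/1) = 5 + 1/2 = 11/2
1 + 1/(11/2) = 1 + 2/11 = 13/11
7 + 1/(13/11) = 7 + 11/13 = 102/13

102/13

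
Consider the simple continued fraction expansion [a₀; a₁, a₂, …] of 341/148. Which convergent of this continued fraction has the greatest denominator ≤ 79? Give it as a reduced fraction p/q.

53/23

a_0 = 2: 2/1  (≤ bound)
a_1 = 3: 7/3  (≤ bound)
a_2 = 3: 23/10  (≤ bound)
a_3 = 2: 53/23  (≤ bound)
a_4 = 6: 341/148  (> 79, stop)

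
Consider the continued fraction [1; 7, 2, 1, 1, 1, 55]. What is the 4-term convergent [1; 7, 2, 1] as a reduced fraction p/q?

25/22

Start with 1.
2 + 1/(1/1) = 2 + 1/1 = 3/1
7 + 1/(3/1) = 7 + 1/3 = 22/3
1 + 1/(22/3) = 1 + 3/22 = 25/22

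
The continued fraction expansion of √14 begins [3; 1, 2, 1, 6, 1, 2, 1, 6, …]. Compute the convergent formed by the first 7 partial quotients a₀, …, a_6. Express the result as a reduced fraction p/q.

333/89

Compute successive convergents:
a_0 = 3: 3/1
a_1 = 1: 4/1
a_2 = 2: 11/3
a_3 = 1: 15/4
a_4 = 6: 101/27
a_5 = 1: 116/31
a_6 = 2: 333/89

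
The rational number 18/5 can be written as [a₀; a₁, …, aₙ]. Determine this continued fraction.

[3; 1, 1, 2]

⌊18/5⌋ = 3, remainder 3
⌊5/3⌋ = 1, remainder 2
⌊3/2⌋ = 1, remainder 1
⌊2/1⌋ = 2, remainder 0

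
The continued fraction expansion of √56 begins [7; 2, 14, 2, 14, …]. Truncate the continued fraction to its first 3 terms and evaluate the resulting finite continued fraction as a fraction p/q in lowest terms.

Collapse the nested fraction from the inside out:
Start with 14.
2 + 1/(14/1) = 2 + 1/14 = 29/14
7 + 1/(29/14) = 7 + 14/29 = 217/29

217/29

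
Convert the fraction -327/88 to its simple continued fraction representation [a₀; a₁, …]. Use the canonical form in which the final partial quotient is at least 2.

[-4; 3, 1, 1, 12]

⌊-327/88⌋ = -4, remainder 25
⌊88/25⌋ = 3, remainder 13
⌊25/13⌋ = 1, remainder 12
⌊13/12⌋ = 1, remainder 1
⌊12/1⌋ = 12, remainder 0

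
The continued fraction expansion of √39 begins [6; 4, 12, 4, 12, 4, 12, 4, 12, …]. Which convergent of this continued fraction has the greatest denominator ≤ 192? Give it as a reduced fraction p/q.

306/49

a_0 = 6: 6/1  (≤ bound)
a_1 = 4: 25/4  (≤ bound)
a_2 = 12: 306/49  (≤ bound)
a_3 = 4: 1249/200  (> 192, stop)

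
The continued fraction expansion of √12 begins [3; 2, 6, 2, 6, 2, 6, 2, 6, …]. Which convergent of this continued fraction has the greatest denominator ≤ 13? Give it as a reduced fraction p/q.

45/13

List convergents until the denominator exceeds the bound:
a_0 = 3: 3/1  (≤ bound)
a_1 = 2: 7/2  (≤ bound)
a_2 = 6: 45/13  (≤ bound)
a_3 = 2: 97/28  (> 13, stop)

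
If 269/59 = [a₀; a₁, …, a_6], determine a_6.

2

Run the Euclidean algorithm, recording each quotient:
⌊269/59⌋ = 4, remainder 33
⌊59/33⌋ = 1, remainder 26
⌊33/26⌋ = 1, remainder 7
⌊26/7⌋ = 3, remainder 5
⌊7/5⌋ = 1, remainder 2
⌊5/2⌋ = 2, remainder 1
⌊2/1⌋ = 2, remainder 0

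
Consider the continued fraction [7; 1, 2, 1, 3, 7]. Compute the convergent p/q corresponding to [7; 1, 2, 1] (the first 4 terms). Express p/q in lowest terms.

Collapse the nested fraction from the inside out:
Start with 1.
2 + 1/(1/1) = 2 + 1/1 = 3/1
1 + 1/(3/1) = 1 + 1/3 = 4/3
7 + 1/(4/3) = 7 + 3/4 = 31/4

31/4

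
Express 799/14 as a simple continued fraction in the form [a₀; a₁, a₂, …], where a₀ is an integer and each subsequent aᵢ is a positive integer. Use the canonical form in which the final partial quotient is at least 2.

[57; 14]

799 = 57·14 + 1, so a_0 = 57
14 = 14·1 + 0, so a_1 = 14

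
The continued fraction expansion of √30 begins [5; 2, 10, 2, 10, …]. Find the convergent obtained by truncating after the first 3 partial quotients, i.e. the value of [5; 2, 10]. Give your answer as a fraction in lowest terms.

Start with 10.
2 + 1/(10/1) = 2 + 1/10 = 21/10
5 + 1/(21/10) = 5 + 10/21 = 115/21

115/21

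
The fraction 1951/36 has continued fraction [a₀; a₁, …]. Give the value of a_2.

7

1951 = 54·36 + 7, so a_0 = 54
36 = 5·7 + 1, so a_1 = 5
7 = 7·1 + 0, so a_2 = 7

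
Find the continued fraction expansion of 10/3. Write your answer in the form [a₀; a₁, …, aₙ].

10 ÷ 3 → quotient 3, remainder 1
3 ÷ 1 → quotient 3, remainder 0

[3; 3]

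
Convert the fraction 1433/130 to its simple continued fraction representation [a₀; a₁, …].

[11; 43, 3]

⌊1433/130⌋ = 11, remainder 3
⌊130/3⌋ = 43, remainder 1
⌊3/1⌋ = 3, remainder 0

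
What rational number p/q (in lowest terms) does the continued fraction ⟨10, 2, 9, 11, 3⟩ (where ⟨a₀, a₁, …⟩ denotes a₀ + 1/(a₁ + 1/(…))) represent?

6829/652

Build up convergents one term at a time:
a_0 = 10: 10/1
a_1 = 2: 21/2
a_2 = 9: 199/19
a_3 = 11: 2210/211
a_4 = 3: 6829/652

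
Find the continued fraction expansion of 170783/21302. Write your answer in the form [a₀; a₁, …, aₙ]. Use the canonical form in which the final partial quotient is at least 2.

[8; 58, 22, 1, 15]

Apply division with remainder until the remainder is 0:
170783 ÷ 21302 → quotient 8, remainder 367
21302 ÷ 367 → quotient 58, remainder 16
367 ÷ 16 → quotient 22, remainder 15
16 ÷ 15 → quotient 1, remainder 1
15 ÷ 1 → quotient 15, remainder 0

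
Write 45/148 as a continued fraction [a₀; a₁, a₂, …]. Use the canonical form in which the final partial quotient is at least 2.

⌊45/148⌋ = 0, remainder 45
⌊148/45⌋ = 3, remainder 13
⌊45/13⌋ = 3, remainder 6
⌊13/6⌋ = 2, remainder 1
⌊6/1⌋ = 6, remainder 0

[0; 3, 3, 2, 6]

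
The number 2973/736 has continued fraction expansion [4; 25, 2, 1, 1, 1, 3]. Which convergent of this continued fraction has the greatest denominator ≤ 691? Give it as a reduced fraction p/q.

List convergents until the denominator exceeds the bound:
a_0 = 4: 4/1  (≤ bound)
a_1 = 25: 101/25  (≤ bound)
a_2 = 2: 206/51  (≤ bound)
a_3 = 1: 307/76  (≤ bound)
a_4 = 1: 513/127  (≤ bound)
a_5 = 1: 820/203  (≤ bound)
a_6 = 3: 2973/736  (> 691, stop)

820/203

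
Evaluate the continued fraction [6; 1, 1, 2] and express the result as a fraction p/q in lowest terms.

33/5

Work from the innermost term outward:
Start with 2.
1 + 1/(2/1) = 1 + 1/2 = 3/2
1 + 1/(3/2) = 1 + 2/3 = 5/3
6 + 1/(5/3) = 6 + 3/5 = 33/5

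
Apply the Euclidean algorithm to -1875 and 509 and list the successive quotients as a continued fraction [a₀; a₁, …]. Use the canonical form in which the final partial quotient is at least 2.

[-4; 3, 6, 5, 5]

-1875 ÷ 509 → quotient -4, remainder 161
509 ÷ 161 → quotient 3, remainder 26
161 ÷ 26 → quotient 6, remainder 5
26 ÷ 5 → quotient 5, remainder 1
5 ÷ 1 → quotient 5, remainder 0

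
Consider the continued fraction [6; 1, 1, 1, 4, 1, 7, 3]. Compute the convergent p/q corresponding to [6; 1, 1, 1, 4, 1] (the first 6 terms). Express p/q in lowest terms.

Starting at the tail and folding back:
Start with 1.
4 + 1/(1/1) = 4 + 1/1 = 5/1
1 + 1/(5/1) = 1 + 1/5 = 6/5
1 + 1/(6/5) = 1 + 5/6 = 11/6
1 + 1/(11/6) = 1 + 6/11 = 17/11
6 + 1/(17/11) = 6 + 11/17 = 113/17

113/17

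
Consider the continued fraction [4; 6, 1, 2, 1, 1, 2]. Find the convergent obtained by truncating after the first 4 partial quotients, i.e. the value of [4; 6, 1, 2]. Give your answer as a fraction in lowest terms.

83/20

a_0 = 4: 4/1
a_1 = 6: 25/6
a_2 = 1: 29/7
a_3 = 2: 83/20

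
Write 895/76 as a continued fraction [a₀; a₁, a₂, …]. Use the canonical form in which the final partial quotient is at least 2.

[11; 1, 3, 2, 8]

895 = 11·76 + 59, so a_0 = 11
76 = 1·59 + 17, so a_1 = 1
59 = 3·17 + 8, so a_2 = 3
17 = 2·8 + 1, so a_3 = 2
8 = 8·1 + 0, so a_4 = 8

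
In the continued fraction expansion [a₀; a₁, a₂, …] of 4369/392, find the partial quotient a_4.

Repeatedly divide and take the remainder:
4369 ÷ 392 → quotient 11, remainder 57
392 ÷ 57 → quotient 6, remainder 50
57 ÷ 50 → quotient 1, remainder 7
50 ÷ 7 → quotient 7, remainder 1
7 ÷ 1 → quotient 7, remainder 0

7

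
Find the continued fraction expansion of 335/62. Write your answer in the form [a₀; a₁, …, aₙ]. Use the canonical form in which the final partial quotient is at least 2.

[5; 2, 2, 12]

⌊335/62⌋ = 5, remainder 25
⌊62/25⌋ = 2, remainder 12
⌊25/12⌋ = 2, remainder 1
⌊12/1⌋ = 12, remainder 0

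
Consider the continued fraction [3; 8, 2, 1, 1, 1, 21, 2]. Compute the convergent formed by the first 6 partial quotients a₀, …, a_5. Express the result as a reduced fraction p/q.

209/67

Use the convergent recurrence hₖ = aₖ·hₖ₋₁ + hₖ₋₂ (and likewise for the denominators kₖ):
a_0 = 3: 3/1
a_1 = 8: 25/8
a_2 = 2: 53/17
a_3 = 1: 78/25
a_4 = 1: 131/42
a_5 = 1: 209/67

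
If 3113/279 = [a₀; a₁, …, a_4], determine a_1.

6

3113 = 11·279 + 44, so a_0 = 11
279 = 6·44 + 15, so a_1 = 6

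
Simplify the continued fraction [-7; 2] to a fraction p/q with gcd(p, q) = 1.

Work from the innermost term outward:
Start with 2.
-7 + 1/(2/1) = -7 + 1/2 = -13/2

-13/2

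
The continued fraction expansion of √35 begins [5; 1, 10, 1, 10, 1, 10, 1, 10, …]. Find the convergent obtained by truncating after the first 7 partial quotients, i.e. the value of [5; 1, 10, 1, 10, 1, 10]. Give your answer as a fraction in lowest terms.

a_0 = 5: 5/1
a_1 = 1: 6/1
a_2 = 10: 65/11
a_3 = 1: 71/12
a_4 = 10: 775/131
a_5 = 1: 846/143
a_6 = 10: 9235/1561

9235/1561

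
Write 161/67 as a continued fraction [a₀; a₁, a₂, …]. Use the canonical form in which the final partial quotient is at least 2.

Apply division with remainder until the remainder is 0:
161 = 2·67 + 27, so a_0 = 2
67 = 2·27 + 13, so a_1 = 2
27 = 2·13 + 1, so a_2 = 2
13 = 13·1 + 0, so a_3 = 13

[2; 2, 2, 13]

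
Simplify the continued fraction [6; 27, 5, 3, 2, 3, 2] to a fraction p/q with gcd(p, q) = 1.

a_0 = 6: 6/1
a_1 = 27: 163/27
a_2 = 5: 821/136
a_3 = 3: 2626/435
a_4 = 2: 6073/1006
a_5 = 3: 20845/3453
a_6 = 2: 47763/7912

47763/7912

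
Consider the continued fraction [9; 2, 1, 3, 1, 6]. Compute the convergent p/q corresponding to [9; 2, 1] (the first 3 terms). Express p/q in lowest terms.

28/3

Compute successive convergents:
a_0 = 9: 9/1
a_1 = 2: 19/2
a_2 = 1: 28/3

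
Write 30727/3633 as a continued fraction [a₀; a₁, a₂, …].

[8; 2, 5, 2, 2, 1, 1, 25]

Repeatedly divide and take the remainder:
⌊30727/3633⌋ = 8, remainder 1663
⌊3633/1663⌋ = 2, remainder 307
⌊1663/307⌋ = 5, remainder 128
⌊307/128⌋ = 2, remainder 51
⌊128/51⌋ = 2, remainder 26
⌊51/26⌋ = 1, remainder 25
⌊26/25⌋ = 1, remainder 1
⌊25/1⌋ = 25, remainder 0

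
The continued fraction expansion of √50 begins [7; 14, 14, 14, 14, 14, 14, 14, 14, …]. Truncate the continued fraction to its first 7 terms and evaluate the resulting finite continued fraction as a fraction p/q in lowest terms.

Start with 14.
14 + 1/(14/1) = 14 + 1/14 = 197/14
14 + 1/(197/14) = 14 + 14/197 = 2772/197
14 + 1/(2772/197) = 14 + 197/2772 = 39005/2772
14 + 1/(39005/2772) = 14 + 2772/39005 = 548842/39005
14 + 1/(548842/39005) = 14 + 39005/548842 = 7722793/548842
7 + 1/(7722793/548842) = 7 + 548842/7722793 = 54608393/7722793

54608393/7722793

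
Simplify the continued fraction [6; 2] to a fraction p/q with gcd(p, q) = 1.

13/2

Work from the innermost term outward:
Start with 2.
6 + 1/(2/1) = 6 + 1/2 = 13/2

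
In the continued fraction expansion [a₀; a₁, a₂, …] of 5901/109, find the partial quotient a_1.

7

Apply division with remainder until the remainder is 0:
⌊5901/109⌋ = 54, remainder 15
⌊109/15⌋ = 7, remainder 4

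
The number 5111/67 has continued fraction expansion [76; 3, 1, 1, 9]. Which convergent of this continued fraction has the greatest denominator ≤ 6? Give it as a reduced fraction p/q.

a_0 = 76: 76/1  (≤ bound)
a_1 = 3: 229/3  (≤ bound)
a_2 = 1: 305/4  (≤ bound)
a_3 = 1: 534/7  (> 6, stop)

305/4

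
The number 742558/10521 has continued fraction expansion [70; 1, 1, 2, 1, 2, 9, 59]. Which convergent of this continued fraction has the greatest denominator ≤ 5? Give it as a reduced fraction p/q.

353/5

List convergents until the denominator exceeds the bound:
a_0 = 70: 70/1  (≤ bound)
a_1 = 1: 71/1  (≤ bound)
a_2 = 1: 141/2  (≤ bound)
a_3 = 2: 353/5  (≤ bound)
a_4 = 1: 494/7  (> 5, stop)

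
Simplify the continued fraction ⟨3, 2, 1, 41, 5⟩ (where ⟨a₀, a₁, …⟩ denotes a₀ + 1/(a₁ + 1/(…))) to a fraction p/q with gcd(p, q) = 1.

2095/628

Use the convergent recurrence hₖ = aₖ·hₖ₋₁ + hₖ₋₂ (and likewise for the denominators kₖ):
a_0 = 3: 3/1
a_1 = 2: 7/2
a_2 = 1: 10/3
a_3 = 41: 417/125
a_4 = 5: 2095/628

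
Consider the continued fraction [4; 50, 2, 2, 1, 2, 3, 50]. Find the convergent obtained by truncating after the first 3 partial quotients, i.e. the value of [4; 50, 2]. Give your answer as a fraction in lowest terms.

406/101

Start with 2.
50 + 1/(2/1) = 50 + 1/2 = 101/2
4 + 1/(101/2) = 4 + 2/101 = 406/101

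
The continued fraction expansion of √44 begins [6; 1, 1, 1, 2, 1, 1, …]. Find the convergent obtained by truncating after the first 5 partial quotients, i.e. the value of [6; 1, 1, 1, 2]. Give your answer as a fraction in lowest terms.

53/8

Build up convergents one term at a time:
a_0 = 6: 6/1
a_1 = 1: 7/1
a_2 = 1: 13/2
a_3 = 1: 20/3
a_4 = 2: 53/8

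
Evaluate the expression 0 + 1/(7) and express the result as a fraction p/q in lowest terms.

a_0 = 0: 0/1
a_1 = 7: 1/7

1/7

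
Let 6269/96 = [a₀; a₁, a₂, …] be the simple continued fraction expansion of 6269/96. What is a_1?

3

Apply division with remainder until the remainder is 0:
6269 = 65·96 + 29, so a_0 = 65
96 = 3·29 + 9, so a_1 = 3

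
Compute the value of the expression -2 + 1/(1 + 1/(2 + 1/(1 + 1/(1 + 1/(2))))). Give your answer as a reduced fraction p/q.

a_0 = -2: -2/1
a_1 = 1: -1/1
a_2 = 2: -4/3
a_3 = 1: -5/4
a_4 = 1: -9/7
a_5 = 2: -23/18

-23/18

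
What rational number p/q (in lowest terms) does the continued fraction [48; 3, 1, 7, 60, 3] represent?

271355/5623

Collapse the nested fraction from the inside out:
Start with 3.
60 + 1/(3/1) = 60 + 1/3 = 181/3
7 + 1/(181/3) = 7 + 3/181 = 1270/181
1 + 1/(1270/181) = 1 + 181/1270 = 1451/1270
3 + 1/(1451/1270) = 3 + 1270/1451 = 5623/1451
48 + 1/(5623/1451) = 48 + 1451/5623 = 271355/5623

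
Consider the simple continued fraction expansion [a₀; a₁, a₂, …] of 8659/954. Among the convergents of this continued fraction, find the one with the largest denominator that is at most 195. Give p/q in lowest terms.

List convergents until the denominator exceeds the bound:
a_0 = 9: 9/1  (≤ bound)
a_1 = 13: 118/13  (≤ bound)
a_2 = 14: 1661/183  (≤ bound)
a_3 = 1: 1779/196  (> 195, stop)

1661/183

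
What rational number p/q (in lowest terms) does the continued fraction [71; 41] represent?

2912/41

Start with 41.
71 + 1/(41/1) = 71 + 1/41 = 2912/41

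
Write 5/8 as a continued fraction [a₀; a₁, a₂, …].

[0; 1, 1, 1, 2]

Apply division with remainder until the remainder is 0:
5 = 0·8 + 5, so a_0 = 0
8 = 1·5 + 3, so a_1 = 1
5 = 1·3 + 2, so a_2 = 1
3 = 1·2 + 1, so a_3 = 1
2 = 2·1 + 0, so a_4 = 2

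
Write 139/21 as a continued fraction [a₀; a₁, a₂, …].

139 ÷ 21 → quotient 6, remainder 13
21 ÷ 13 → quotient 1, remainder 8
13 ÷ 8 → quotient 1, remainder 5
8 ÷ 5 → quotient 1, remainder 3
5 ÷ 3 → quotient 1, remainder 2
3 ÷ 2 → quotient 1, remainder 1
2 ÷ 1 → quotient 2, remainder 0

[6; 1, 1, 1, 1, 1, 2]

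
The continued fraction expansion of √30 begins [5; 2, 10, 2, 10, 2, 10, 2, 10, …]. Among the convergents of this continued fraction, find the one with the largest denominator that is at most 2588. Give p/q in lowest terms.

5291/966

List convergents until the denominator exceeds the bound:
a_0 = 5: 5/1  (≤ bound)
a_1 = 2: 11/2  (≤ bound)
a_2 = 10: 115/21  (≤ bound)
a_3 = 2: 241/44  (≤ bound)
a_4 = 10: 2525/461  (≤ bound)
a_5 = 2: 5291/966  (≤ bound)
a_6 = 10: 55435/10121  (> 2588, stop)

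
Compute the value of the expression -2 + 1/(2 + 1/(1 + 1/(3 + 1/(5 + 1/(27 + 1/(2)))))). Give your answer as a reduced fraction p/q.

-5261/3212

Collapse the nested fraction from the inside out:
Start with 2.
27 + 1/(2/1) = 27 + 1/2 = 55/2
5 + 1/(55/2) = 5 + 2/55 = 277/55
3 + 1/(277/55) = 3 + 55/277 = 886/277
1 + 1/(886/277) = 1 + 277/886 = 1163/886
2 + 1/(1163/886) = 2 + 886/1163 = 3212/1163
-2 + 1/(3212/1163) = -2 + 1163/3212 = -5261/3212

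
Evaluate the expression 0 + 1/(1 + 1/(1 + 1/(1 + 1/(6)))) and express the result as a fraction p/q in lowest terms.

Collapse the nested fraction from the inside out:
Start with 6.
1 + 1/(6/1) = 1 + 1/6 = 7/6
1 + 1/(7/6) = 1 + 6/7 = 13/7
1 + 1/(13/7) = 1 + 7/13 = 20/13
0 + 1/(20/13) = 0 + 13/20 = 13/20

13/20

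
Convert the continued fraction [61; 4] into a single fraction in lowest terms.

Start with 4.
61 + 1/(4/1) = 61 + 1/4 = 245/4

245/4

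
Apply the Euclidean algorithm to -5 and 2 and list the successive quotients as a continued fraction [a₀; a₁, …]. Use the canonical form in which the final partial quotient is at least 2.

[-3; 2]

-5 ÷ 2 → quotient -3, remainder 1
2 ÷ 1 → quotient 2, remainder 0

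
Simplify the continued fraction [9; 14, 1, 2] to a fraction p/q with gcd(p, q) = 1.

a_0 = 9: 9/1
a_1 = 14: 127/14
a_2 = 1: 136/15
a_3 = 2: 399/44

399/44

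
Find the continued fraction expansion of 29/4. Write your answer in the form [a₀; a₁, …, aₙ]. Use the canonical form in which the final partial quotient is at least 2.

29 ÷ 4 → quotient 7, remainder 1
4 ÷ 1 → quotient 4, remainder 0

[7; 4]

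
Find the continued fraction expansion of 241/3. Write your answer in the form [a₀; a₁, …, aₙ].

[80; 3]

241 ÷ 3 → quotient 80, remainder 1
3 ÷ 1 → quotient 3, remainder 0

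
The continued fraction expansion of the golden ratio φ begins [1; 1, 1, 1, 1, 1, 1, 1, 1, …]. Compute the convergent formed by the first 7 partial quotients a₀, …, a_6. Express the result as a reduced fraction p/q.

a_0 = 1: 1/1
a_1 = 1: 2/1
a_2 = 1: 3/2
a_3 = 1: 5/3
a_4 = 1: 8/5
a_5 = 1: 13/8
a_6 = 1: 21/13

21/13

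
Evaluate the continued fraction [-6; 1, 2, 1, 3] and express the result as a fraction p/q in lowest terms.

-79/15

Compute successive convergents:
a_0 = -6: -6/1
a_1 = 1: -5/1
a_2 = 2: -16/3
a_3 = 1: -21/4
a_4 = 3: -79/15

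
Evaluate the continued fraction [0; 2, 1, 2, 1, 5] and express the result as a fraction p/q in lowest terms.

23/63

Compute successive convergents:
a_0 = 0: 0/1
a_1 = 2: 1/2
a_2 = 1: 1/3
a_3 = 2: 3/8
a_4 = 1: 4/11
a_5 = 5: 23/63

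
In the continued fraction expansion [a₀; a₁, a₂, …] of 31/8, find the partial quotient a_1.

31 ÷ 8 → quotient 3, remainder 7
8 ÷ 7 → quotient 1, remainder 1

1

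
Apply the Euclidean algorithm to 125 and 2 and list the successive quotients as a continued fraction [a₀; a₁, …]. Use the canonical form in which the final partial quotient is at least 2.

[62; 2]

125 ÷ 2 → quotient 62, remainder 1
2 ÷ 1 → quotient 2, remainder 0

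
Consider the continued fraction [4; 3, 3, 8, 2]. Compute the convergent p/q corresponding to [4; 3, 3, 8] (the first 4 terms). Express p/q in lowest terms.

Start with 8.
3 + 1/(8/1) = 3 + 1/8 = 25/8
3 + 1/(25/8) = 3 + 8/25 = 83/25
4 + 1/(83/25) = 4 + 25/83 = 357/83

357/83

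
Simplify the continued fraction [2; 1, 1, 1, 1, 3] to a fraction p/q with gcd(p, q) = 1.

Start with 3.
1 + 1/(3/1) = 1 + 1/3 = 4/3
1 + 1/(4/3) = 1 + 3/4 = 7/4
1 + 1/(7/4) = 1 + 4/7 = 11/7
1 + 1/(11/7) = 1 + 7/11 = 18/11
2 + 1/(18/11) = 2 + 11/18 = 47/18

47/18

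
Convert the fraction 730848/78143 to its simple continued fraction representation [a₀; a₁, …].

Repeatedly divide and take the remainder:
⌊730848/78143⌋ = 9, remainder 27561
⌊78143/27561⌋ = 2, remainder 23021
⌊27561/23021⌋ = 1, remainder 4540
⌊23021/4540⌋ = 5, remainder 321
⌊4540/321⌋ = 14, remainder 46
⌊321/46⌋ = 6, remainder 45
⌊46/45⌋ = 1, remainder 1
⌊45/1⌋ = 45, remainder 0

[9; 2, 1, 5, 14, 6, 1, 45]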